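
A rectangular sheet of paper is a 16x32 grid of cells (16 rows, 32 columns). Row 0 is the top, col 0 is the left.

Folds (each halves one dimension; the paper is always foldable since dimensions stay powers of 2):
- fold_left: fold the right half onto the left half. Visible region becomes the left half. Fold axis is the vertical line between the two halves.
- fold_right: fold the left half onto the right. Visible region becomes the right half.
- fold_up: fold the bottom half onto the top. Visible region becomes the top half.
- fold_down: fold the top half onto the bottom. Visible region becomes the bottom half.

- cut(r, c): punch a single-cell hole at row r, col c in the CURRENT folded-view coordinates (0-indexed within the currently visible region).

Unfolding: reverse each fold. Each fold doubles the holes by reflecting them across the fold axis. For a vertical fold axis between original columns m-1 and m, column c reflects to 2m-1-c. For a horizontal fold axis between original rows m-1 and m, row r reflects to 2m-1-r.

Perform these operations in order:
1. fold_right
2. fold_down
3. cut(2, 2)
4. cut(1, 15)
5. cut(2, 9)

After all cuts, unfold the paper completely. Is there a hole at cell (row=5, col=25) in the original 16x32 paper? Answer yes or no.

Op 1 fold_right: fold axis v@16; visible region now rows[0,16) x cols[16,32) = 16x16
Op 2 fold_down: fold axis h@8; visible region now rows[8,16) x cols[16,32) = 8x16
Op 3 cut(2, 2): punch at orig (10,18); cuts so far [(10, 18)]; region rows[8,16) x cols[16,32) = 8x16
Op 4 cut(1, 15): punch at orig (9,31); cuts so far [(9, 31), (10, 18)]; region rows[8,16) x cols[16,32) = 8x16
Op 5 cut(2, 9): punch at orig (10,25); cuts so far [(9, 31), (10, 18), (10, 25)]; region rows[8,16) x cols[16,32) = 8x16
Unfold 1 (reflect across h@8): 6 holes -> [(5, 18), (5, 25), (6, 31), (9, 31), (10, 18), (10, 25)]
Unfold 2 (reflect across v@16): 12 holes -> [(5, 6), (5, 13), (5, 18), (5, 25), (6, 0), (6, 31), (9, 0), (9, 31), (10, 6), (10, 13), (10, 18), (10, 25)]
Holes: [(5, 6), (5, 13), (5, 18), (5, 25), (6, 0), (6, 31), (9, 0), (9, 31), (10, 6), (10, 13), (10, 18), (10, 25)]

Answer: yes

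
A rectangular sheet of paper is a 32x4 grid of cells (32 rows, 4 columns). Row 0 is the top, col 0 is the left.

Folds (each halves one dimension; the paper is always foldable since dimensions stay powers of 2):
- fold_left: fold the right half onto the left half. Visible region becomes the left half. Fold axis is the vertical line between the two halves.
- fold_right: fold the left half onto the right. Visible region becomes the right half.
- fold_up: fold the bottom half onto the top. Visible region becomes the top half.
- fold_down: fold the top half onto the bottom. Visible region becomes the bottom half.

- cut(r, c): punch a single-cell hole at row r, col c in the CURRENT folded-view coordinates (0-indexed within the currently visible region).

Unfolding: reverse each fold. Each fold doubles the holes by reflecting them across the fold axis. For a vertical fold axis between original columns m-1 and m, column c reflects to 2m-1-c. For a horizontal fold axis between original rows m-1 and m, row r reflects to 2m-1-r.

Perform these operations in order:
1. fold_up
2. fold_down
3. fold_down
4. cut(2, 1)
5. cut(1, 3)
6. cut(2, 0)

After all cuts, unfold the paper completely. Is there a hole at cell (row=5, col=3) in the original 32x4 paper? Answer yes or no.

Answer: yes

Derivation:
Op 1 fold_up: fold axis h@16; visible region now rows[0,16) x cols[0,4) = 16x4
Op 2 fold_down: fold axis h@8; visible region now rows[8,16) x cols[0,4) = 8x4
Op 3 fold_down: fold axis h@12; visible region now rows[12,16) x cols[0,4) = 4x4
Op 4 cut(2, 1): punch at orig (14,1); cuts so far [(14, 1)]; region rows[12,16) x cols[0,4) = 4x4
Op 5 cut(1, 3): punch at orig (13,3); cuts so far [(13, 3), (14, 1)]; region rows[12,16) x cols[0,4) = 4x4
Op 6 cut(2, 0): punch at orig (14,0); cuts so far [(13, 3), (14, 0), (14, 1)]; region rows[12,16) x cols[0,4) = 4x4
Unfold 1 (reflect across h@12): 6 holes -> [(9, 0), (9, 1), (10, 3), (13, 3), (14, 0), (14, 1)]
Unfold 2 (reflect across h@8): 12 holes -> [(1, 0), (1, 1), (2, 3), (5, 3), (6, 0), (6, 1), (9, 0), (9, 1), (10, 3), (13, 3), (14, 0), (14, 1)]
Unfold 3 (reflect across h@16): 24 holes -> [(1, 0), (1, 1), (2, 3), (5, 3), (6, 0), (6, 1), (9, 0), (9, 1), (10, 3), (13, 3), (14, 0), (14, 1), (17, 0), (17, 1), (18, 3), (21, 3), (22, 0), (22, 1), (25, 0), (25, 1), (26, 3), (29, 3), (30, 0), (30, 1)]
Holes: [(1, 0), (1, 1), (2, 3), (5, 3), (6, 0), (6, 1), (9, 0), (9, 1), (10, 3), (13, 3), (14, 0), (14, 1), (17, 0), (17, 1), (18, 3), (21, 3), (22, 0), (22, 1), (25, 0), (25, 1), (26, 3), (29, 3), (30, 0), (30, 1)]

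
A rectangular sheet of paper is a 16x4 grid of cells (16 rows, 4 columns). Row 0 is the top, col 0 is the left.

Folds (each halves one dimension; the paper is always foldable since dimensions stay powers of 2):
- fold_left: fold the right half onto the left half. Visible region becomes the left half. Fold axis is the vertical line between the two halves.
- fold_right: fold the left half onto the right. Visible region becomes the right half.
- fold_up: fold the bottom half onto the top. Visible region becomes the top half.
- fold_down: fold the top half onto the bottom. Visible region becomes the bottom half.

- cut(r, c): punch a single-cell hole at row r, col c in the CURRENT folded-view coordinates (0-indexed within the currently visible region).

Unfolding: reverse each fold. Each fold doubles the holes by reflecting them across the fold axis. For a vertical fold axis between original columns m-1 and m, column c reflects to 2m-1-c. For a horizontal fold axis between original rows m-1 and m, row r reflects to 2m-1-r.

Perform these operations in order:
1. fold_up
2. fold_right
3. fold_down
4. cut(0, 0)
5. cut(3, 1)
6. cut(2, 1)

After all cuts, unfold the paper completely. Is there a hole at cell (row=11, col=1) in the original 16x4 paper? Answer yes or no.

Op 1 fold_up: fold axis h@8; visible region now rows[0,8) x cols[0,4) = 8x4
Op 2 fold_right: fold axis v@2; visible region now rows[0,8) x cols[2,4) = 8x2
Op 3 fold_down: fold axis h@4; visible region now rows[4,8) x cols[2,4) = 4x2
Op 4 cut(0, 0): punch at orig (4,2); cuts so far [(4, 2)]; region rows[4,8) x cols[2,4) = 4x2
Op 5 cut(3, 1): punch at orig (7,3); cuts so far [(4, 2), (7, 3)]; region rows[4,8) x cols[2,4) = 4x2
Op 6 cut(2, 1): punch at orig (6,3); cuts so far [(4, 2), (6, 3), (7, 3)]; region rows[4,8) x cols[2,4) = 4x2
Unfold 1 (reflect across h@4): 6 holes -> [(0, 3), (1, 3), (3, 2), (4, 2), (6, 3), (7, 3)]
Unfold 2 (reflect across v@2): 12 holes -> [(0, 0), (0, 3), (1, 0), (1, 3), (3, 1), (3, 2), (4, 1), (4, 2), (6, 0), (6, 3), (7, 0), (7, 3)]
Unfold 3 (reflect across h@8): 24 holes -> [(0, 0), (0, 3), (1, 0), (1, 3), (3, 1), (3, 2), (4, 1), (4, 2), (6, 0), (6, 3), (7, 0), (7, 3), (8, 0), (8, 3), (9, 0), (9, 3), (11, 1), (11, 2), (12, 1), (12, 2), (14, 0), (14, 3), (15, 0), (15, 3)]
Holes: [(0, 0), (0, 3), (1, 0), (1, 3), (3, 1), (3, 2), (4, 1), (4, 2), (6, 0), (6, 3), (7, 0), (7, 3), (8, 0), (8, 3), (9, 0), (9, 3), (11, 1), (11, 2), (12, 1), (12, 2), (14, 0), (14, 3), (15, 0), (15, 3)]

Answer: yes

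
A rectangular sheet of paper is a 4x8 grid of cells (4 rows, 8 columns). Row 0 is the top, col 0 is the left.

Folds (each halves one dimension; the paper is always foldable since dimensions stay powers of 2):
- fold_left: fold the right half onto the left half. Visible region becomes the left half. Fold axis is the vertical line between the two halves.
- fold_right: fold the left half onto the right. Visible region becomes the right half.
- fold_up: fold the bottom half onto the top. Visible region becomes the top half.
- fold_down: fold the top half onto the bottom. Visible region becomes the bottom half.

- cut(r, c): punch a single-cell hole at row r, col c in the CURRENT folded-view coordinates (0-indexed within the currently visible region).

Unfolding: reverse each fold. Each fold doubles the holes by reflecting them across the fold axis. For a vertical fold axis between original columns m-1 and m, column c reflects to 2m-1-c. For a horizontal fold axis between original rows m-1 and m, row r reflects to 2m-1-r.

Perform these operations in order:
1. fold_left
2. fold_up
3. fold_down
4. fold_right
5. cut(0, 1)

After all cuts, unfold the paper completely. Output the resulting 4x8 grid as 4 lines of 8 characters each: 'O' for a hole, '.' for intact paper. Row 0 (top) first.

Answer: O..OO..O
O..OO..O
O..OO..O
O..OO..O

Derivation:
Op 1 fold_left: fold axis v@4; visible region now rows[0,4) x cols[0,4) = 4x4
Op 2 fold_up: fold axis h@2; visible region now rows[0,2) x cols[0,4) = 2x4
Op 3 fold_down: fold axis h@1; visible region now rows[1,2) x cols[0,4) = 1x4
Op 4 fold_right: fold axis v@2; visible region now rows[1,2) x cols[2,4) = 1x2
Op 5 cut(0, 1): punch at orig (1,3); cuts so far [(1, 3)]; region rows[1,2) x cols[2,4) = 1x2
Unfold 1 (reflect across v@2): 2 holes -> [(1, 0), (1, 3)]
Unfold 2 (reflect across h@1): 4 holes -> [(0, 0), (0, 3), (1, 0), (1, 3)]
Unfold 3 (reflect across h@2): 8 holes -> [(0, 0), (0, 3), (1, 0), (1, 3), (2, 0), (2, 3), (3, 0), (3, 3)]
Unfold 4 (reflect across v@4): 16 holes -> [(0, 0), (0, 3), (0, 4), (0, 7), (1, 0), (1, 3), (1, 4), (1, 7), (2, 0), (2, 3), (2, 4), (2, 7), (3, 0), (3, 3), (3, 4), (3, 7)]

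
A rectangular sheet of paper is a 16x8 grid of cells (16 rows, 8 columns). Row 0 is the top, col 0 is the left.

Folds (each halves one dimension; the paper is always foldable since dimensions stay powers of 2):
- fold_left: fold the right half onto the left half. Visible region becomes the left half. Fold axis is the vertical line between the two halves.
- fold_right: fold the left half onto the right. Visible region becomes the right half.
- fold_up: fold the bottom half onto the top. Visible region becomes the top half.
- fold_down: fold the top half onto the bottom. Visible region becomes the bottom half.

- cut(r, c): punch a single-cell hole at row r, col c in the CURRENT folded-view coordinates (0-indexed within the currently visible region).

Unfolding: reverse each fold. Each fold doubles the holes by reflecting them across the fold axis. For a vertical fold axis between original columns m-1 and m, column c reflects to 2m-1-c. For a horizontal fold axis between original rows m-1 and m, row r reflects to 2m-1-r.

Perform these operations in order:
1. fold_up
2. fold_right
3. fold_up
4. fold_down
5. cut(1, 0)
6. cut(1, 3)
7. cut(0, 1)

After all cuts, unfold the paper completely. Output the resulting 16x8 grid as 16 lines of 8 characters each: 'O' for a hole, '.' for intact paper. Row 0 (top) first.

Answer: O..OO..O
..O..O..
..O..O..
O..OO..O
O..OO..O
..O..O..
..O..O..
O..OO..O
O..OO..O
..O..O..
..O..O..
O..OO..O
O..OO..O
..O..O..
..O..O..
O..OO..O

Derivation:
Op 1 fold_up: fold axis h@8; visible region now rows[0,8) x cols[0,8) = 8x8
Op 2 fold_right: fold axis v@4; visible region now rows[0,8) x cols[4,8) = 8x4
Op 3 fold_up: fold axis h@4; visible region now rows[0,4) x cols[4,8) = 4x4
Op 4 fold_down: fold axis h@2; visible region now rows[2,4) x cols[4,8) = 2x4
Op 5 cut(1, 0): punch at orig (3,4); cuts so far [(3, 4)]; region rows[2,4) x cols[4,8) = 2x4
Op 6 cut(1, 3): punch at orig (3,7); cuts so far [(3, 4), (3, 7)]; region rows[2,4) x cols[4,8) = 2x4
Op 7 cut(0, 1): punch at orig (2,5); cuts so far [(2, 5), (3, 4), (3, 7)]; region rows[2,4) x cols[4,8) = 2x4
Unfold 1 (reflect across h@2): 6 holes -> [(0, 4), (0, 7), (1, 5), (2, 5), (3, 4), (3, 7)]
Unfold 2 (reflect across h@4): 12 holes -> [(0, 4), (0, 7), (1, 5), (2, 5), (3, 4), (3, 7), (4, 4), (4, 7), (5, 5), (6, 5), (7, 4), (7, 7)]
Unfold 3 (reflect across v@4): 24 holes -> [(0, 0), (0, 3), (0, 4), (0, 7), (1, 2), (1, 5), (2, 2), (2, 5), (3, 0), (3, 3), (3, 4), (3, 7), (4, 0), (4, 3), (4, 4), (4, 7), (5, 2), (5, 5), (6, 2), (6, 5), (7, 0), (7, 3), (7, 4), (7, 7)]
Unfold 4 (reflect across h@8): 48 holes -> [(0, 0), (0, 3), (0, 4), (0, 7), (1, 2), (1, 5), (2, 2), (2, 5), (3, 0), (3, 3), (3, 4), (3, 7), (4, 0), (4, 3), (4, 4), (4, 7), (5, 2), (5, 5), (6, 2), (6, 5), (7, 0), (7, 3), (7, 4), (7, 7), (8, 0), (8, 3), (8, 4), (8, 7), (9, 2), (9, 5), (10, 2), (10, 5), (11, 0), (11, 3), (11, 4), (11, 7), (12, 0), (12, 3), (12, 4), (12, 7), (13, 2), (13, 5), (14, 2), (14, 5), (15, 0), (15, 3), (15, 4), (15, 7)]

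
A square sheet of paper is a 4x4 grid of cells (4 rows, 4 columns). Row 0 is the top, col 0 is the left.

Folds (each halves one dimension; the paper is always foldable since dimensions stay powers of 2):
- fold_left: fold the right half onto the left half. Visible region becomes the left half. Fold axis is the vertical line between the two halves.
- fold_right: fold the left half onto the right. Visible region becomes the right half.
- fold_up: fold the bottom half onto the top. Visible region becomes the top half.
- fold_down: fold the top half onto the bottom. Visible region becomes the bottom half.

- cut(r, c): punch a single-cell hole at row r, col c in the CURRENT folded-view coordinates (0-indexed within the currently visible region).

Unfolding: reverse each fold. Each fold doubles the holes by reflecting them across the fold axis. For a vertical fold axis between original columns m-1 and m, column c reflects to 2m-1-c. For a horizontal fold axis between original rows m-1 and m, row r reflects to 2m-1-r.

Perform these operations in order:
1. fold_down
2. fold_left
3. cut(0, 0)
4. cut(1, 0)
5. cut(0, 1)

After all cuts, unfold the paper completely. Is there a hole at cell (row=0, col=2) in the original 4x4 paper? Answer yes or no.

Op 1 fold_down: fold axis h@2; visible region now rows[2,4) x cols[0,4) = 2x4
Op 2 fold_left: fold axis v@2; visible region now rows[2,4) x cols[0,2) = 2x2
Op 3 cut(0, 0): punch at orig (2,0); cuts so far [(2, 0)]; region rows[2,4) x cols[0,2) = 2x2
Op 4 cut(1, 0): punch at orig (3,0); cuts so far [(2, 0), (3, 0)]; region rows[2,4) x cols[0,2) = 2x2
Op 5 cut(0, 1): punch at orig (2,1); cuts so far [(2, 0), (2, 1), (3, 0)]; region rows[2,4) x cols[0,2) = 2x2
Unfold 1 (reflect across v@2): 6 holes -> [(2, 0), (2, 1), (2, 2), (2, 3), (3, 0), (3, 3)]
Unfold 2 (reflect across h@2): 12 holes -> [(0, 0), (0, 3), (1, 0), (1, 1), (1, 2), (1, 3), (2, 0), (2, 1), (2, 2), (2, 3), (3, 0), (3, 3)]
Holes: [(0, 0), (0, 3), (1, 0), (1, 1), (1, 2), (1, 3), (2, 0), (2, 1), (2, 2), (2, 3), (3, 0), (3, 3)]

Answer: no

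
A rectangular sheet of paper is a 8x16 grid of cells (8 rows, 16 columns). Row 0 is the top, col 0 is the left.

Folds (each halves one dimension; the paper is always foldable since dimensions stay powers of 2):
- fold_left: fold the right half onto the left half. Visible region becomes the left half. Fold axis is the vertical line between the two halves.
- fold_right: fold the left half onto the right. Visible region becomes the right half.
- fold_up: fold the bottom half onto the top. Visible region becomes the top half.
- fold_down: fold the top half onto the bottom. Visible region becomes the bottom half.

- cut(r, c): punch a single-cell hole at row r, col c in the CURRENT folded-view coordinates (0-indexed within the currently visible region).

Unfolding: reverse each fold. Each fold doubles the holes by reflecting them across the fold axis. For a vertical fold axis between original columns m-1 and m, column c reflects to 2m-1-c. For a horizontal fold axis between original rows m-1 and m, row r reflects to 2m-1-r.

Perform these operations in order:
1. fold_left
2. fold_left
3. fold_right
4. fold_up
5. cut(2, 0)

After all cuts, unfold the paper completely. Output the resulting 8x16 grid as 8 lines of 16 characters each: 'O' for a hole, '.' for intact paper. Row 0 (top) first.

Answer: ................
................
.OO..OO..OO..OO.
................
................
.OO..OO..OO..OO.
................
................

Derivation:
Op 1 fold_left: fold axis v@8; visible region now rows[0,8) x cols[0,8) = 8x8
Op 2 fold_left: fold axis v@4; visible region now rows[0,8) x cols[0,4) = 8x4
Op 3 fold_right: fold axis v@2; visible region now rows[0,8) x cols[2,4) = 8x2
Op 4 fold_up: fold axis h@4; visible region now rows[0,4) x cols[2,4) = 4x2
Op 5 cut(2, 0): punch at orig (2,2); cuts so far [(2, 2)]; region rows[0,4) x cols[2,4) = 4x2
Unfold 1 (reflect across h@4): 2 holes -> [(2, 2), (5, 2)]
Unfold 2 (reflect across v@2): 4 holes -> [(2, 1), (2, 2), (5, 1), (5, 2)]
Unfold 3 (reflect across v@4): 8 holes -> [(2, 1), (2, 2), (2, 5), (2, 6), (5, 1), (5, 2), (5, 5), (5, 6)]
Unfold 4 (reflect across v@8): 16 holes -> [(2, 1), (2, 2), (2, 5), (2, 6), (2, 9), (2, 10), (2, 13), (2, 14), (5, 1), (5, 2), (5, 5), (5, 6), (5, 9), (5, 10), (5, 13), (5, 14)]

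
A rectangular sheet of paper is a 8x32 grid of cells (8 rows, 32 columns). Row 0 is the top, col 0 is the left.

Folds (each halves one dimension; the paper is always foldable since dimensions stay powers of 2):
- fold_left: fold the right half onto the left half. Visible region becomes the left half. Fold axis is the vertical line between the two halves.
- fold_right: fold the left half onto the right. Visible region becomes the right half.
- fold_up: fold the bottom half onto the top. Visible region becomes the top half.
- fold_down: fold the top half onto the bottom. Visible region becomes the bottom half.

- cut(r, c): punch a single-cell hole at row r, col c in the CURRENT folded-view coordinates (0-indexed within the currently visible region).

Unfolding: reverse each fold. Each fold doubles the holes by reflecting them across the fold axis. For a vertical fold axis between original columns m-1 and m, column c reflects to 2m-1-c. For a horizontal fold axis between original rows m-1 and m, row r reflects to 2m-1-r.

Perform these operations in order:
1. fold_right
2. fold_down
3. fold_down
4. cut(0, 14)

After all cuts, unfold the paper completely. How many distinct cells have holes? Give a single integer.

Op 1 fold_right: fold axis v@16; visible region now rows[0,8) x cols[16,32) = 8x16
Op 2 fold_down: fold axis h@4; visible region now rows[4,8) x cols[16,32) = 4x16
Op 3 fold_down: fold axis h@6; visible region now rows[6,8) x cols[16,32) = 2x16
Op 4 cut(0, 14): punch at orig (6,30); cuts so far [(6, 30)]; region rows[6,8) x cols[16,32) = 2x16
Unfold 1 (reflect across h@6): 2 holes -> [(5, 30), (6, 30)]
Unfold 2 (reflect across h@4): 4 holes -> [(1, 30), (2, 30), (5, 30), (6, 30)]
Unfold 3 (reflect across v@16): 8 holes -> [(1, 1), (1, 30), (2, 1), (2, 30), (5, 1), (5, 30), (6, 1), (6, 30)]

Answer: 8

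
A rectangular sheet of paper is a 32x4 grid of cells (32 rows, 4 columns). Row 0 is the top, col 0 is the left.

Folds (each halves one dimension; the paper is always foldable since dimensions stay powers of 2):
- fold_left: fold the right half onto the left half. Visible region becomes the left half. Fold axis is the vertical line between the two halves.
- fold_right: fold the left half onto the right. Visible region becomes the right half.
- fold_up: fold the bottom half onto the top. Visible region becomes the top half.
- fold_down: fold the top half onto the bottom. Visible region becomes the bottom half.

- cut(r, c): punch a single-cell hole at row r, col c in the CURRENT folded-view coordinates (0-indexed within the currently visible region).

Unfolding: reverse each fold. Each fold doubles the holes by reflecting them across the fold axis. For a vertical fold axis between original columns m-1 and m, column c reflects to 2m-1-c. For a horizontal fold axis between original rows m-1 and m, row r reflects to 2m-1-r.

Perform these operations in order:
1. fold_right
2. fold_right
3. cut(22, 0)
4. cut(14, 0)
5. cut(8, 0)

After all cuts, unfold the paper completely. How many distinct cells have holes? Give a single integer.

Op 1 fold_right: fold axis v@2; visible region now rows[0,32) x cols[2,4) = 32x2
Op 2 fold_right: fold axis v@3; visible region now rows[0,32) x cols[3,4) = 32x1
Op 3 cut(22, 0): punch at orig (22,3); cuts so far [(22, 3)]; region rows[0,32) x cols[3,4) = 32x1
Op 4 cut(14, 0): punch at orig (14,3); cuts so far [(14, 3), (22, 3)]; region rows[0,32) x cols[3,4) = 32x1
Op 5 cut(8, 0): punch at orig (8,3); cuts so far [(8, 3), (14, 3), (22, 3)]; region rows[0,32) x cols[3,4) = 32x1
Unfold 1 (reflect across v@3): 6 holes -> [(8, 2), (8, 3), (14, 2), (14, 3), (22, 2), (22, 3)]
Unfold 2 (reflect across v@2): 12 holes -> [(8, 0), (8, 1), (8, 2), (8, 3), (14, 0), (14, 1), (14, 2), (14, 3), (22, 0), (22, 1), (22, 2), (22, 3)]

Answer: 12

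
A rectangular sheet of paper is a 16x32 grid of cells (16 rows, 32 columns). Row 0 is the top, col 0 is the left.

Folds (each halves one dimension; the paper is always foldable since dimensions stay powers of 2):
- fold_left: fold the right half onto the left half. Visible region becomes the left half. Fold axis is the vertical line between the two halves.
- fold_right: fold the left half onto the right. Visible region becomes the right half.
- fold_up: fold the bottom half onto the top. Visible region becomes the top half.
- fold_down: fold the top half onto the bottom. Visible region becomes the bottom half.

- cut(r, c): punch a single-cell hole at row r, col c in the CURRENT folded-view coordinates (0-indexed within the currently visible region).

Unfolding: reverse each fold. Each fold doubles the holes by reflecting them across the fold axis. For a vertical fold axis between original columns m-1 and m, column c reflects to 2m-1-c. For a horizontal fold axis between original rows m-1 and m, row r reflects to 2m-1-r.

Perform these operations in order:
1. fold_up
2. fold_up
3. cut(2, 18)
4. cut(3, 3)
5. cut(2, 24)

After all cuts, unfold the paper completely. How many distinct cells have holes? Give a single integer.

Answer: 12

Derivation:
Op 1 fold_up: fold axis h@8; visible region now rows[0,8) x cols[0,32) = 8x32
Op 2 fold_up: fold axis h@4; visible region now rows[0,4) x cols[0,32) = 4x32
Op 3 cut(2, 18): punch at orig (2,18); cuts so far [(2, 18)]; region rows[0,4) x cols[0,32) = 4x32
Op 4 cut(3, 3): punch at orig (3,3); cuts so far [(2, 18), (3, 3)]; region rows[0,4) x cols[0,32) = 4x32
Op 5 cut(2, 24): punch at orig (2,24); cuts so far [(2, 18), (2, 24), (3, 3)]; region rows[0,4) x cols[0,32) = 4x32
Unfold 1 (reflect across h@4): 6 holes -> [(2, 18), (2, 24), (3, 3), (4, 3), (5, 18), (5, 24)]
Unfold 2 (reflect across h@8): 12 holes -> [(2, 18), (2, 24), (3, 3), (4, 3), (5, 18), (5, 24), (10, 18), (10, 24), (11, 3), (12, 3), (13, 18), (13, 24)]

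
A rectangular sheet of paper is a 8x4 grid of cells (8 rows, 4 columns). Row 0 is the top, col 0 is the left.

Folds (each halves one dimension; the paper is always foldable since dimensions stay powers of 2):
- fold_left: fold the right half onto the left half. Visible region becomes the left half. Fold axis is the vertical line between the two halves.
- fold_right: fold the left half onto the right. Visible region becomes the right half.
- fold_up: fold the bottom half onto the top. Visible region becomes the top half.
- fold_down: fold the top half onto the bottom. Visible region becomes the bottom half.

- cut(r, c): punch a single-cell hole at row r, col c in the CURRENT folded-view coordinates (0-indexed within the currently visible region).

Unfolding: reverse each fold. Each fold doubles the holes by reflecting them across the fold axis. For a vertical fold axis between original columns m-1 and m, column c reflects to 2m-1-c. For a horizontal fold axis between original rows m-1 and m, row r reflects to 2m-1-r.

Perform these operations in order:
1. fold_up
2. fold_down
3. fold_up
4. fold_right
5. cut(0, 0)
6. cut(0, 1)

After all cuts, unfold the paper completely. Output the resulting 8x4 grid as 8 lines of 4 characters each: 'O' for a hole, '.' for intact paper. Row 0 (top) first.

Op 1 fold_up: fold axis h@4; visible region now rows[0,4) x cols[0,4) = 4x4
Op 2 fold_down: fold axis h@2; visible region now rows[2,4) x cols[0,4) = 2x4
Op 3 fold_up: fold axis h@3; visible region now rows[2,3) x cols[0,4) = 1x4
Op 4 fold_right: fold axis v@2; visible region now rows[2,3) x cols[2,4) = 1x2
Op 5 cut(0, 0): punch at orig (2,2); cuts so far [(2, 2)]; region rows[2,3) x cols[2,4) = 1x2
Op 6 cut(0, 1): punch at orig (2,3); cuts so far [(2, 2), (2, 3)]; region rows[2,3) x cols[2,4) = 1x2
Unfold 1 (reflect across v@2): 4 holes -> [(2, 0), (2, 1), (2, 2), (2, 3)]
Unfold 2 (reflect across h@3): 8 holes -> [(2, 0), (2, 1), (2, 2), (2, 3), (3, 0), (3, 1), (3, 2), (3, 3)]
Unfold 3 (reflect across h@2): 16 holes -> [(0, 0), (0, 1), (0, 2), (0, 3), (1, 0), (1, 1), (1, 2), (1, 3), (2, 0), (2, 1), (2, 2), (2, 3), (3, 0), (3, 1), (3, 2), (3, 3)]
Unfold 4 (reflect across h@4): 32 holes -> [(0, 0), (0, 1), (0, 2), (0, 3), (1, 0), (1, 1), (1, 2), (1, 3), (2, 0), (2, 1), (2, 2), (2, 3), (3, 0), (3, 1), (3, 2), (3, 3), (4, 0), (4, 1), (4, 2), (4, 3), (5, 0), (5, 1), (5, 2), (5, 3), (6, 0), (6, 1), (6, 2), (6, 3), (7, 0), (7, 1), (7, 2), (7, 3)]

Answer: OOOO
OOOO
OOOO
OOOO
OOOO
OOOO
OOOO
OOOO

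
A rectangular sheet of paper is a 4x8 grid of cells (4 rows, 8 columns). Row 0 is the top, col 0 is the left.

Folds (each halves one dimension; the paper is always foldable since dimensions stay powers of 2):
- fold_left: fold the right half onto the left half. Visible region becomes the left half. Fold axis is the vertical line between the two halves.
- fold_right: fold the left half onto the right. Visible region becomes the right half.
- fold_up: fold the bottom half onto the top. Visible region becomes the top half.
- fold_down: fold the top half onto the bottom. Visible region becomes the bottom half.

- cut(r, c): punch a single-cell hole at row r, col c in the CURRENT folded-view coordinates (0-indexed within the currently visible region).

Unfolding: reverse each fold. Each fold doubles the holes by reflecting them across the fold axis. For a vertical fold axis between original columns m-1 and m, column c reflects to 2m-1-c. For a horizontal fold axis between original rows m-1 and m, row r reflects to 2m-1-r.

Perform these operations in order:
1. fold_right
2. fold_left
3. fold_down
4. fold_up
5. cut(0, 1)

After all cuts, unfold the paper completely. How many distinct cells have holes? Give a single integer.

Answer: 16

Derivation:
Op 1 fold_right: fold axis v@4; visible region now rows[0,4) x cols[4,8) = 4x4
Op 2 fold_left: fold axis v@6; visible region now rows[0,4) x cols[4,6) = 4x2
Op 3 fold_down: fold axis h@2; visible region now rows[2,4) x cols[4,6) = 2x2
Op 4 fold_up: fold axis h@3; visible region now rows[2,3) x cols[4,6) = 1x2
Op 5 cut(0, 1): punch at orig (2,5); cuts so far [(2, 5)]; region rows[2,3) x cols[4,6) = 1x2
Unfold 1 (reflect across h@3): 2 holes -> [(2, 5), (3, 5)]
Unfold 2 (reflect across h@2): 4 holes -> [(0, 5), (1, 5), (2, 5), (3, 5)]
Unfold 3 (reflect across v@6): 8 holes -> [(0, 5), (0, 6), (1, 5), (1, 6), (2, 5), (2, 6), (3, 5), (3, 6)]
Unfold 4 (reflect across v@4): 16 holes -> [(0, 1), (0, 2), (0, 5), (0, 6), (1, 1), (1, 2), (1, 5), (1, 6), (2, 1), (2, 2), (2, 5), (2, 6), (3, 1), (3, 2), (3, 5), (3, 6)]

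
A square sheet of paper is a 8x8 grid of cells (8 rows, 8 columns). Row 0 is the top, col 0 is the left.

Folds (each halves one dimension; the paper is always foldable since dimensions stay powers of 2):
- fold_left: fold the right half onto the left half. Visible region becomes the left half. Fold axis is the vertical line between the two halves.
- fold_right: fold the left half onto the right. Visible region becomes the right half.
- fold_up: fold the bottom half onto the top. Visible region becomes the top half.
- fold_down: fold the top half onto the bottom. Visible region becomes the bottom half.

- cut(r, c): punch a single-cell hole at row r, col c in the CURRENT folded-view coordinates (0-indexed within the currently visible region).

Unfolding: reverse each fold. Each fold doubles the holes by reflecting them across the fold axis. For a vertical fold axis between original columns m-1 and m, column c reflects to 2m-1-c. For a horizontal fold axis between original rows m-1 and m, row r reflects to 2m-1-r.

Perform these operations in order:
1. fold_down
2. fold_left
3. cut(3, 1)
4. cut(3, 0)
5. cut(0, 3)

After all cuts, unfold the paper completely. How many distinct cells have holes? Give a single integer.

Answer: 12

Derivation:
Op 1 fold_down: fold axis h@4; visible region now rows[4,8) x cols[0,8) = 4x8
Op 2 fold_left: fold axis v@4; visible region now rows[4,8) x cols[0,4) = 4x4
Op 3 cut(3, 1): punch at orig (7,1); cuts so far [(7, 1)]; region rows[4,8) x cols[0,4) = 4x4
Op 4 cut(3, 0): punch at orig (7,0); cuts so far [(7, 0), (7, 1)]; region rows[4,8) x cols[0,4) = 4x4
Op 5 cut(0, 3): punch at orig (4,3); cuts so far [(4, 3), (7, 0), (7, 1)]; region rows[4,8) x cols[0,4) = 4x4
Unfold 1 (reflect across v@4): 6 holes -> [(4, 3), (4, 4), (7, 0), (7, 1), (7, 6), (7, 7)]
Unfold 2 (reflect across h@4): 12 holes -> [(0, 0), (0, 1), (0, 6), (0, 7), (3, 3), (3, 4), (4, 3), (4, 4), (7, 0), (7, 1), (7, 6), (7, 7)]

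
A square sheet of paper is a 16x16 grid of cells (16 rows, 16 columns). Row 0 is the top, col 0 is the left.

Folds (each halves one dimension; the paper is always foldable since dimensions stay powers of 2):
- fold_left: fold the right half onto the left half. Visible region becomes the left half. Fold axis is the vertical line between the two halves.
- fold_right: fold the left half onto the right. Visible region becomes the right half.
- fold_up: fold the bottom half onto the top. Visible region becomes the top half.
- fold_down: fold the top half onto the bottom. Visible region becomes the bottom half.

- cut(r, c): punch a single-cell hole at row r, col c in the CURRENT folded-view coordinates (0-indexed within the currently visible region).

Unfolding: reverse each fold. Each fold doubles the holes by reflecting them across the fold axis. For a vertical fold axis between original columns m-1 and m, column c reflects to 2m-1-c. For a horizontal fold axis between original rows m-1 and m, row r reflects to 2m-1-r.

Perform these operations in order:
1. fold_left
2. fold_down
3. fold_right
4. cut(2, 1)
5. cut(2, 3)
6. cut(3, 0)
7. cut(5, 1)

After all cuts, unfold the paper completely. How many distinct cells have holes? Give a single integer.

Op 1 fold_left: fold axis v@8; visible region now rows[0,16) x cols[0,8) = 16x8
Op 2 fold_down: fold axis h@8; visible region now rows[8,16) x cols[0,8) = 8x8
Op 3 fold_right: fold axis v@4; visible region now rows[8,16) x cols[4,8) = 8x4
Op 4 cut(2, 1): punch at orig (10,5); cuts so far [(10, 5)]; region rows[8,16) x cols[4,8) = 8x4
Op 5 cut(2, 3): punch at orig (10,7); cuts so far [(10, 5), (10, 7)]; region rows[8,16) x cols[4,8) = 8x4
Op 6 cut(3, 0): punch at orig (11,4); cuts so far [(10, 5), (10, 7), (11, 4)]; region rows[8,16) x cols[4,8) = 8x4
Op 7 cut(5, 1): punch at orig (13,5); cuts so far [(10, 5), (10, 7), (11, 4), (13, 5)]; region rows[8,16) x cols[4,8) = 8x4
Unfold 1 (reflect across v@4): 8 holes -> [(10, 0), (10, 2), (10, 5), (10, 7), (11, 3), (11, 4), (13, 2), (13, 5)]
Unfold 2 (reflect across h@8): 16 holes -> [(2, 2), (2, 5), (4, 3), (4, 4), (5, 0), (5, 2), (5, 5), (5, 7), (10, 0), (10, 2), (10, 5), (10, 7), (11, 3), (11, 4), (13, 2), (13, 5)]
Unfold 3 (reflect across v@8): 32 holes -> [(2, 2), (2, 5), (2, 10), (2, 13), (4, 3), (4, 4), (4, 11), (4, 12), (5, 0), (5, 2), (5, 5), (5, 7), (5, 8), (5, 10), (5, 13), (5, 15), (10, 0), (10, 2), (10, 5), (10, 7), (10, 8), (10, 10), (10, 13), (10, 15), (11, 3), (11, 4), (11, 11), (11, 12), (13, 2), (13, 5), (13, 10), (13, 13)]

Answer: 32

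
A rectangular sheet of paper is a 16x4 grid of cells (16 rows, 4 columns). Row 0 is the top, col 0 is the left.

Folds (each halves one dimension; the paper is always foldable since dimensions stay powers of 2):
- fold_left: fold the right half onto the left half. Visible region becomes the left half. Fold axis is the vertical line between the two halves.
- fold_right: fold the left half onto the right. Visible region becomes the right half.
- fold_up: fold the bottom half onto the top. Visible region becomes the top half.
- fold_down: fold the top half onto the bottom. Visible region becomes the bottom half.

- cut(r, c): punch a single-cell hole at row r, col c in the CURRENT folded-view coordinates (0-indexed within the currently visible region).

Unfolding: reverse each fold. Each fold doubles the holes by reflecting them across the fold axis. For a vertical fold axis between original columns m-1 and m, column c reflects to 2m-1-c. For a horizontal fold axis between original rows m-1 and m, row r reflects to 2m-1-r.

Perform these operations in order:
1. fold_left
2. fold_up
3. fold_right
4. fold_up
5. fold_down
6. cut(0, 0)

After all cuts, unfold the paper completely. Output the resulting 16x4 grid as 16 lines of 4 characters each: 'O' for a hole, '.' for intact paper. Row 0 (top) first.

Op 1 fold_left: fold axis v@2; visible region now rows[0,16) x cols[0,2) = 16x2
Op 2 fold_up: fold axis h@8; visible region now rows[0,8) x cols[0,2) = 8x2
Op 3 fold_right: fold axis v@1; visible region now rows[0,8) x cols[1,2) = 8x1
Op 4 fold_up: fold axis h@4; visible region now rows[0,4) x cols[1,2) = 4x1
Op 5 fold_down: fold axis h@2; visible region now rows[2,4) x cols[1,2) = 2x1
Op 6 cut(0, 0): punch at orig (2,1); cuts so far [(2, 1)]; region rows[2,4) x cols[1,2) = 2x1
Unfold 1 (reflect across h@2): 2 holes -> [(1, 1), (2, 1)]
Unfold 2 (reflect across h@4): 4 holes -> [(1, 1), (2, 1), (5, 1), (6, 1)]
Unfold 3 (reflect across v@1): 8 holes -> [(1, 0), (1, 1), (2, 0), (2, 1), (5, 0), (5, 1), (6, 0), (6, 1)]
Unfold 4 (reflect across h@8): 16 holes -> [(1, 0), (1, 1), (2, 0), (2, 1), (5, 0), (5, 1), (6, 0), (6, 1), (9, 0), (9, 1), (10, 0), (10, 1), (13, 0), (13, 1), (14, 0), (14, 1)]
Unfold 5 (reflect across v@2): 32 holes -> [(1, 0), (1, 1), (1, 2), (1, 3), (2, 0), (2, 1), (2, 2), (2, 3), (5, 0), (5, 1), (5, 2), (5, 3), (6, 0), (6, 1), (6, 2), (6, 3), (9, 0), (9, 1), (9, 2), (9, 3), (10, 0), (10, 1), (10, 2), (10, 3), (13, 0), (13, 1), (13, 2), (13, 3), (14, 0), (14, 1), (14, 2), (14, 3)]

Answer: ....
OOOO
OOOO
....
....
OOOO
OOOO
....
....
OOOO
OOOO
....
....
OOOO
OOOO
....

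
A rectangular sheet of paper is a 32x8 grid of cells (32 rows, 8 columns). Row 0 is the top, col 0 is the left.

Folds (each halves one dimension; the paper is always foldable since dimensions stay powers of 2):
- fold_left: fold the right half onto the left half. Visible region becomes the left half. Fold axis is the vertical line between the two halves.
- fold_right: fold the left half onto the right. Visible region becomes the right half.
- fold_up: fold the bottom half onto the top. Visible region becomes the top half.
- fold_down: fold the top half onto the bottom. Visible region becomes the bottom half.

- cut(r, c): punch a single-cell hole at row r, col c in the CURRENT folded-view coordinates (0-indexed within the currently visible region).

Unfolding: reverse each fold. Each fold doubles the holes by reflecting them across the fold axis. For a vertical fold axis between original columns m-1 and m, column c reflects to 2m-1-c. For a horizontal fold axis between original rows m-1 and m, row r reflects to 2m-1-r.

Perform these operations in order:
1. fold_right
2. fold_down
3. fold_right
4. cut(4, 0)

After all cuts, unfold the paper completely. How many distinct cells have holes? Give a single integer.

Answer: 8

Derivation:
Op 1 fold_right: fold axis v@4; visible region now rows[0,32) x cols[4,8) = 32x4
Op 2 fold_down: fold axis h@16; visible region now rows[16,32) x cols[4,8) = 16x4
Op 3 fold_right: fold axis v@6; visible region now rows[16,32) x cols[6,8) = 16x2
Op 4 cut(4, 0): punch at orig (20,6); cuts so far [(20, 6)]; region rows[16,32) x cols[6,8) = 16x2
Unfold 1 (reflect across v@6): 2 holes -> [(20, 5), (20, 6)]
Unfold 2 (reflect across h@16): 4 holes -> [(11, 5), (11, 6), (20, 5), (20, 6)]
Unfold 3 (reflect across v@4): 8 holes -> [(11, 1), (11, 2), (11, 5), (11, 6), (20, 1), (20, 2), (20, 5), (20, 6)]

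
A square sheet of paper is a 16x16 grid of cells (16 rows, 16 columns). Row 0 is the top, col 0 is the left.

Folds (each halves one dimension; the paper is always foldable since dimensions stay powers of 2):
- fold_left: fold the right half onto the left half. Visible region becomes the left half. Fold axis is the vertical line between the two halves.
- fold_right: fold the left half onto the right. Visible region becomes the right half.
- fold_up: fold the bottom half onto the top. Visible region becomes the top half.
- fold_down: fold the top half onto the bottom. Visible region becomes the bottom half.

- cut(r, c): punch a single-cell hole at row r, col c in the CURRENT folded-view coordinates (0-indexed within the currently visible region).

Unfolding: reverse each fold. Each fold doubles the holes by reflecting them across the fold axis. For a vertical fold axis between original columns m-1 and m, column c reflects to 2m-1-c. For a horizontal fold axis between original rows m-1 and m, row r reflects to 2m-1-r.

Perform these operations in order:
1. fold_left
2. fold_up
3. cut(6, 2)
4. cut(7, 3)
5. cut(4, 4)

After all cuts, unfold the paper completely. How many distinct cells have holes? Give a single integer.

Answer: 12

Derivation:
Op 1 fold_left: fold axis v@8; visible region now rows[0,16) x cols[0,8) = 16x8
Op 2 fold_up: fold axis h@8; visible region now rows[0,8) x cols[0,8) = 8x8
Op 3 cut(6, 2): punch at orig (6,2); cuts so far [(6, 2)]; region rows[0,8) x cols[0,8) = 8x8
Op 4 cut(7, 3): punch at orig (7,3); cuts so far [(6, 2), (7, 3)]; region rows[0,8) x cols[0,8) = 8x8
Op 5 cut(4, 4): punch at orig (4,4); cuts so far [(4, 4), (6, 2), (7, 3)]; region rows[0,8) x cols[0,8) = 8x8
Unfold 1 (reflect across h@8): 6 holes -> [(4, 4), (6, 2), (7, 3), (8, 3), (9, 2), (11, 4)]
Unfold 2 (reflect across v@8): 12 holes -> [(4, 4), (4, 11), (6, 2), (6, 13), (7, 3), (7, 12), (8, 3), (8, 12), (9, 2), (9, 13), (11, 4), (11, 11)]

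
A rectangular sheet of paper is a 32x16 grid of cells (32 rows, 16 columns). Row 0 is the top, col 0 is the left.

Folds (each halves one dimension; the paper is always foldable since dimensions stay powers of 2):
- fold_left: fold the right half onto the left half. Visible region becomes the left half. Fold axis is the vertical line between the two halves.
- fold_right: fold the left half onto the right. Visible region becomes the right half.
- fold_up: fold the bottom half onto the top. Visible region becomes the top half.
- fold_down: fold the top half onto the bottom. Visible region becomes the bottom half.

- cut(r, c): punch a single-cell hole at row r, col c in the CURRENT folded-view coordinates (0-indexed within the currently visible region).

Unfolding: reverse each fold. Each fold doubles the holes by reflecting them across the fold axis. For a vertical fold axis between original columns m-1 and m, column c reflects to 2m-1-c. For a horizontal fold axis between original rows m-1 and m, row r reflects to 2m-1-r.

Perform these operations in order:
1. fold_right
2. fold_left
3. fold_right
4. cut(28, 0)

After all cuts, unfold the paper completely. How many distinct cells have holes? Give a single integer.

Op 1 fold_right: fold axis v@8; visible region now rows[0,32) x cols[8,16) = 32x8
Op 2 fold_left: fold axis v@12; visible region now rows[0,32) x cols[8,12) = 32x4
Op 3 fold_right: fold axis v@10; visible region now rows[0,32) x cols[10,12) = 32x2
Op 4 cut(28, 0): punch at orig (28,10); cuts so far [(28, 10)]; region rows[0,32) x cols[10,12) = 32x2
Unfold 1 (reflect across v@10): 2 holes -> [(28, 9), (28, 10)]
Unfold 2 (reflect across v@12): 4 holes -> [(28, 9), (28, 10), (28, 13), (28, 14)]
Unfold 3 (reflect across v@8): 8 holes -> [(28, 1), (28, 2), (28, 5), (28, 6), (28, 9), (28, 10), (28, 13), (28, 14)]

Answer: 8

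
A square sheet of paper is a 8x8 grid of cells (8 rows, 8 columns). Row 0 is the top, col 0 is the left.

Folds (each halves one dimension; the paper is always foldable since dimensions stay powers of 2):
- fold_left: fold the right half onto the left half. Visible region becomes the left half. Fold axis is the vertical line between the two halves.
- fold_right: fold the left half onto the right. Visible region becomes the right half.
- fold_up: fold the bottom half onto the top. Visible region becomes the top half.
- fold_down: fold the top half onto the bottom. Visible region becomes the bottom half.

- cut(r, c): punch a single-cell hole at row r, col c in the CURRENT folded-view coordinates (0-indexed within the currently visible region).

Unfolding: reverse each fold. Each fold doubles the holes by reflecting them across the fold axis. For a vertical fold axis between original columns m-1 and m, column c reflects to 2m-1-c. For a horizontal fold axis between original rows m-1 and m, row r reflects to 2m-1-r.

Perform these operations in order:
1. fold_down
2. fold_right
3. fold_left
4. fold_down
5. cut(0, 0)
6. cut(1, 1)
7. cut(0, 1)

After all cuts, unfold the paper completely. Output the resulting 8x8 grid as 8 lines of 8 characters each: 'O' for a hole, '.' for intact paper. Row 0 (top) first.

Answer: .OO..OO.
OOOOOOOO
OOOOOOOO
.OO..OO.
.OO..OO.
OOOOOOOO
OOOOOOOO
.OO..OO.

Derivation:
Op 1 fold_down: fold axis h@4; visible region now rows[4,8) x cols[0,8) = 4x8
Op 2 fold_right: fold axis v@4; visible region now rows[4,8) x cols[4,8) = 4x4
Op 3 fold_left: fold axis v@6; visible region now rows[4,8) x cols[4,6) = 4x2
Op 4 fold_down: fold axis h@6; visible region now rows[6,8) x cols[4,6) = 2x2
Op 5 cut(0, 0): punch at orig (6,4); cuts so far [(6, 4)]; region rows[6,8) x cols[4,6) = 2x2
Op 6 cut(1, 1): punch at orig (7,5); cuts so far [(6, 4), (7, 5)]; region rows[6,8) x cols[4,6) = 2x2
Op 7 cut(0, 1): punch at orig (6,5); cuts so far [(6, 4), (6, 5), (7, 5)]; region rows[6,8) x cols[4,6) = 2x2
Unfold 1 (reflect across h@6): 6 holes -> [(4, 5), (5, 4), (5, 5), (6, 4), (6, 5), (7, 5)]
Unfold 2 (reflect across v@6): 12 holes -> [(4, 5), (4, 6), (5, 4), (5, 5), (5, 6), (5, 7), (6, 4), (6, 5), (6, 6), (6, 7), (7, 5), (7, 6)]
Unfold 3 (reflect across v@4): 24 holes -> [(4, 1), (4, 2), (4, 5), (4, 6), (5, 0), (5, 1), (5, 2), (5, 3), (5, 4), (5, 5), (5, 6), (5, 7), (6, 0), (6, 1), (6, 2), (6, 3), (6, 4), (6, 5), (6, 6), (6, 7), (7, 1), (7, 2), (7, 5), (7, 6)]
Unfold 4 (reflect across h@4): 48 holes -> [(0, 1), (0, 2), (0, 5), (0, 6), (1, 0), (1, 1), (1, 2), (1, 3), (1, 4), (1, 5), (1, 6), (1, 7), (2, 0), (2, 1), (2, 2), (2, 3), (2, 4), (2, 5), (2, 6), (2, 7), (3, 1), (3, 2), (3, 5), (3, 6), (4, 1), (4, 2), (4, 5), (4, 6), (5, 0), (5, 1), (5, 2), (5, 3), (5, 4), (5, 5), (5, 6), (5, 7), (6, 0), (6, 1), (6, 2), (6, 3), (6, 4), (6, 5), (6, 6), (6, 7), (7, 1), (7, 2), (7, 5), (7, 6)]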